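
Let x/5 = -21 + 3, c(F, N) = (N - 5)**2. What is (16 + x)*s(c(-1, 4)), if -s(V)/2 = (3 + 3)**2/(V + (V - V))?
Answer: 5328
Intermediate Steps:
c(F, N) = (-5 + N)**2
x = -90 (x = 5*(-21 + 3) = 5*(-18) = -90)
s(V) = -72/V (s(V) = -2*(3 + 3)**2/(V + (V - V)) = -2*6**2/(V + 0) = -72/V)
(16 + x)*s(c(-1, 4)) = (16 - 90)*(-72/(-5 + 4)**2) = -(-5328)/((-1)**2) = -(-5328)/1 = -(-5328) = -74*(-72) = 5328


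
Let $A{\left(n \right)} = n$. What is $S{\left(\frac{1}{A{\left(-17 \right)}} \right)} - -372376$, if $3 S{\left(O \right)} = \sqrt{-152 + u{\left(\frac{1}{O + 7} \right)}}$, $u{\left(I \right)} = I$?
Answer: $372376 + \frac{i \sqrt{234938}}{118} \approx 3.7238 \cdot 10^{5} + 4.1077 i$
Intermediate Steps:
$S{\left(O \right)} = \frac{\sqrt{-152 + \frac{1}{7 + O}}}{3}$ ($S{\left(O \right)} = \frac{\sqrt{-152 + \frac{1}{O + 7}}}{3} = \frac{\sqrt{-152 + \frac{1}{7 + O}}}{3}$)
$S{\left(\frac{1}{A{\left(-17 \right)}} \right)} - -372376 = \frac{\sqrt{\frac{-1063 - \frac{152}{-17}}{7 + \frac{1}{-17}}}}{3} - -372376 = \frac{\sqrt{\frac{-1063 - - \frac{152}{17}}{7 - \frac{1}{17}}}}{3} + 372376 = \frac{\sqrt{\frac{-1063 + \frac{152}{17}}{\frac{118}{17}}}}{3} + 372376 = \frac{\sqrt{\frac{17}{118} \left(- \frac{17919}{17}\right)}}{3} + 372376 = \frac{\sqrt{- \frac{17919}{118}}}{3} + 372376 = \frac{\frac{3}{118} i \sqrt{234938}}{3} + 372376 = \frac{i \sqrt{234938}}{118} + 372376 = 372376 + \frac{i \sqrt{234938}}{118}$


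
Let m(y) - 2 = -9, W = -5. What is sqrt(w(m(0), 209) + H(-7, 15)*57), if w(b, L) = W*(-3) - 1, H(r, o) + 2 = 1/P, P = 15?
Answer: I*sqrt(2405)/5 ≈ 9.8082*I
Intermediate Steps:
H(r, o) = -29/15 (H(r, o) = -2 + 1/15 = -29/15)
m(y) = -7 (m(y) = 2 - 9 = -7)
w(b, L) = 14 (w(b, L) = -5*(-3) - 1 = 15 - 1 = 14)
sqrt(w(m(0), 209) + H(-7, 15)*57) = sqrt(14 - 29/15*57) = sqrt(14 - 551/5) = sqrt(-481/5) = I*sqrt(2405)/5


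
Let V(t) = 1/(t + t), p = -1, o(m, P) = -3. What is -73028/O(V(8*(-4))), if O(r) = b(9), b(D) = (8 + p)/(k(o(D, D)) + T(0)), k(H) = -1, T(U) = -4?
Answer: 365140/7 ≈ 52163.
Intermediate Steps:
V(t) = 1/(2*t)
b(D) = -7/5 (b(D) = (8 - 1)/(-1 - 4) = 7/(-5) = 7*(-1/5) = -7/5)
O(r) = -7/5
-73028/O(V(8*(-4))) = -73028/(-7/5) = -73028*(-5/7) = 365140/7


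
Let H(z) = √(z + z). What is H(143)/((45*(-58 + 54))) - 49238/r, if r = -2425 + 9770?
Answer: -49238/7345 - √286/180 ≈ -6.7976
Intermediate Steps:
r = 7345
H(z) = √2*√z (H(z) = √(2*z) = √2*√z)
H(143)/((45*(-58 + 54))) - 49238/r = (√2*√143)/((45*(-58 + 54))) - 49238/7345 = √286/((45*(-4))) - 49238*1/7345 = √286/(-180) - 49238/7345 = √286*(-1/180) - 49238/7345 = -√286/180 - 49238/7345 = -49238/7345 - √286/180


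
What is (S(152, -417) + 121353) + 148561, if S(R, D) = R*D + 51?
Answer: 206581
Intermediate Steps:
S(R, D) = 51 + D*R (S(R, D) = D*R + 51 = 51 + D*R)
(S(152, -417) + 121353) + 148561 = ((51 - 417*152) + 121353) + 148561 = ((51 - 63384) + 121353) + 148561 = (-63333 + 121353) + 148561 = 58020 + 148561 = 206581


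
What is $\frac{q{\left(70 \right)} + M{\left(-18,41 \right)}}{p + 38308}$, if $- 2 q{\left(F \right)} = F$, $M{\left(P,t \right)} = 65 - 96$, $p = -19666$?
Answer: $- \frac{11}{3107} \approx -0.0035404$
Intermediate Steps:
$M{\left(P,t \right)} = -31$ ($M{\left(P,t \right)} = 65 - 96 = -31$)
$q{\left(F \right)} = - \frac{F}{2}$
$\frac{q{\left(70 \right)} + M{\left(-18,41 \right)}}{p + 38308} = \frac{\left(- \frac{1}{2}\right) 70 - 31}{-19666 + 38308} = \frac{-35 - 31}{18642} = \left(-66\right) \frac{1}{18642} = - \frac{11}{3107}$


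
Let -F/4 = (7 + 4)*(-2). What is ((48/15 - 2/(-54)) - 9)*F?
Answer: -68464/135 ≈ -507.14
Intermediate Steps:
F = 88 (F = -4*(7 + 4)*(-2) = -44*(-2) = -4*(-22) = 88)
((48/15 - 2/(-54)) - 9)*F = ((48/15 - 2/(-54)) - 9)*88 = ((48*(1/15) - 2*(-1/54)) - 9)*88 = ((16/5 + 1/27) - 9)*88 = (437/135 - 9)*88 = -778/135*88 = -68464/135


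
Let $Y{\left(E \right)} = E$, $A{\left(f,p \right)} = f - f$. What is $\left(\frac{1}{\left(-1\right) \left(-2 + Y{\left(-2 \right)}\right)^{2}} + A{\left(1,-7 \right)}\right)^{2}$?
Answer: $\frac{1}{256} \approx 0.0039063$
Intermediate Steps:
$A{\left(f,p \right)} = 0$
$\left(\frac{1}{\left(-1\right) \left(-2 + Y{\left(-2 \right)}\right)^{2}} + A{\left(1,-7 \right)}\right)^{2} = \left(\frac{1}{\left(-1\right) \left(-2 - 2\right)^{2}} + 0\right)^{2} = \left(\frac{1}{\left(-1\right) \left(-4\right)^{2}} + 0\right)^{2} = \left(\frac{1}{\left(-1\right) 16} + 0\right)^{2} = \left(\frac{1}{-16} + 0\right)^{2} = \left(- \frac{1}{16} + 0\right)^{2} = \left(- \frac{1}{16}\right)^{2} = \frac{1}{256}$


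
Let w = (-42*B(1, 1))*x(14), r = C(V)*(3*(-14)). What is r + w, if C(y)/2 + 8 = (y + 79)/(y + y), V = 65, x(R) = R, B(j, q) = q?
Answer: -588/65 ≈ -9.0462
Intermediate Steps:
C(y) = -16 + (79 + y)/y (C(y) = -16 + 2*((y + 79)/(y + y)) = -16 + 2*((79 + y)/((2*y))) = -16 + 2*((79 + y)*(1/(2*y))) = -16 + 2*((79 + y)/(2*y)) = -16 + (79 + y)/y)
r = 37632/65 (r = (-15 + 79/65)*(3*(-14)) = (-15 + 79*(1/65))*(-42) = (-15 + 79/65)*(-42) = -896/65*(-42) = 37632/65 ≈ 578.95)
w = -588 (w = -42*1*14 = -42*14 = -588)
r + w = 37632/65 - 588 = -588/65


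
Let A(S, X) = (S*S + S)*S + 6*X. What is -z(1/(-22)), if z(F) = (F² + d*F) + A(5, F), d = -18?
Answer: -72865/484 ≈ -150.55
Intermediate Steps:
A(S, X) = 6*X + S*(S + S²) (A(S, X) = (S² + S)*S + 6*X = (S + S²)*S + 6*X = S*(S + S²) + 6*X = 6*X + S*(S + S²))
z(F) = 150 + F² - 12*F (z(F) = (F² - 18*F) + (5² + 5³ + 6*F) = (F² - 18*F) + (25 + 125 + 6*F) = (F² - 18*F) + (150 + 6*F) = 150 + F² - 12*F)
-z(1/(-22)) = -(150 + (1/(-22))² - 12/(-22)) = -(150 + (-1/22)² - 12*(-1/22)) = -(150 + 1/484 + 6/11) = -1*72865/484 = -72865/484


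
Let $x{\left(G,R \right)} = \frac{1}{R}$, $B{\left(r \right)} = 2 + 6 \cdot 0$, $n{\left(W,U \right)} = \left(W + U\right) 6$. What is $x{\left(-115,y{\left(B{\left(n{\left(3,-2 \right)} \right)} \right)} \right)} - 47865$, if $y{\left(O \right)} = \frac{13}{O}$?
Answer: $- \frac{622243}{13} \approx -47865.0$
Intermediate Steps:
$n{\left(W,U \right)} = 6 U + 6 W$ ($n{\left(W,U \right)} = \left(U + W\right) 6 = 6 U + 6 W$)
$B{\left(r \right)} = 2$ ($B{\left(r \right)} = 2 + 0 = 2$)
$x{\left(-115,y{\left(B{\left(n{\left(3,-2 \right)} \right)} \right)} \right)} - 47865 = \frac{1}{13 \cdot \frac{1}{2}} - 47865 = \frac{1}{\frac{13}{2}} - 47865 = \frac{2}{13} - 47865 = - \frac{622243}{13}$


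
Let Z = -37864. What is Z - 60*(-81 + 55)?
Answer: -36304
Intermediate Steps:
Z - 60*(-81 + 55) = -37864 - 60*(-81 + 55) = -37864 - 60*(-26) = -37864 + 1560 = -36304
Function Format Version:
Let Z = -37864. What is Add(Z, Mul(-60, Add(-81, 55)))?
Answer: -36304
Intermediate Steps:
Add(Z, Mul(-60, Add(-81, 55))) = Add(-37864, Mul(-60, Add(-81, 55))) = Add(-37864, Mul(-60, -26)) = Add(-37864, 1560) = -36304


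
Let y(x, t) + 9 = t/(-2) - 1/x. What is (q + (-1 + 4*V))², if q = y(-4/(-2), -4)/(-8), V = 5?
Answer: 101761/256 ≈ 397.50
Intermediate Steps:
y(x, t) = -9 - 1/x - t/2 (y(x, t) = -9 + (t/(-2) - 1/x) = -9 + (t*(-½) - 1/x) = -9 + (-t/2 - 1/x) = -9 + (-1/x - t/2) = -9 - 1/x - t/2)
q = 15/16 (q = (-9 - 1/((-4/(-2))) - ½*(-4))/(-8) = (-9 - 1/((-4*(-½))) + 2)*(-⅛) = (-9 - 1/2 + 2)*(-⅛) = (-9 - 1*½ + 2)*(-⅛) = (-9 - ½ + 2)*(-⅛) = -15/2*(-⅛) = 15/16 ≈ 0.93750)
(q + (-1 + 4*V))² = (15/16 + (-1 + 4*5))² = (15/16 + (-1 + 20))² = (15/16 + 19)² = (319/16)² = 101761/256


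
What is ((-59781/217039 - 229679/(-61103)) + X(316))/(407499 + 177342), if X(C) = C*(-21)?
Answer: -87958670434774/7756005784236297 ≈ -0.011341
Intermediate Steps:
X(C) = -21*C
((-59781/217039 - 229679/(-61103)) + X(316))/(407499 + 177342) = ((-59781/217039 - 229679/(-61103)) - 21*316)/(407499 + 177342) = ((-59781*1/217039 - 229679*(-1/61103)) - 6636)/584841 = ((-59781/217039 + 229679/61103) - 6636)*(1/584841) = (46196502038/13261734017 - 6636)*(1/584841) = -87958670434774/13261734017*1/584841 = -87958670434774/7756005784236297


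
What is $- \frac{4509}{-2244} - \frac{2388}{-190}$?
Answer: $\frac{1035897}{71060} \approx 14.578$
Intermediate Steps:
$- \frac{4509}{-2244} - \frac{2388}{-190} = \left(-4509\right) \left(- \frac{1}{2244}\right) - - \frac{1194}{95} = \frac{1503}{748} + \frac{1194}{95} = \frac{1035897}{71060}$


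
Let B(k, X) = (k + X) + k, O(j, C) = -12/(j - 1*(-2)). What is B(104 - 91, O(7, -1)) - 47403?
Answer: -142135/3 ≈ -47378.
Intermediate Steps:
O(j, C) = -12/(2 + j) (O(j, C) = -12/(j + 2) = -12/(2 + j))
B(k, X) = X + 2*k (B(k, X) = (X + k) + k = X + 2*k)
B(104 - 91, O(7, -1)) - 47403 = (-12/(2 + 7) + 2*(104 - 91)) - 47403 = (-12/9 + 2*13) - 47403 = (-12*⅑ + 26) - 47403 = (-4/3 + 26) - 47403 = 74/3 - 47403 = -142135/3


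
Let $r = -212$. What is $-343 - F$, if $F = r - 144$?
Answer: $13$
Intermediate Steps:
$F = -356$ ($F = -212 - 144 = -356$)
$-343 - F = -343 - -356 = -343 + 356 = 13$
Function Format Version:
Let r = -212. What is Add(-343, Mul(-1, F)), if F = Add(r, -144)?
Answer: 13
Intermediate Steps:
F = -356 (F = Add(-212, -144) = -356)
Add(-343, Mul(-1, F)) = Add(-343, Mul(-1, -356)) = Add(-343, 356) = 13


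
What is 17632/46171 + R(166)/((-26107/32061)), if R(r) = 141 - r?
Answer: 37467529399/1205386297 ≈ 31.083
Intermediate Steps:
17632/46171 + R(166)/((-26107/32061)) = 17632/46171 + (141 - 1*166)/((-26107/32061)) = 17632*(1/46171) + (141 - 166)/((-26107*1/32061)) = 17632/46171 - 25/(-26107/32061) = 17632/46171 - 25*(-32061/26107) = 17632/46171 + 801525/26107 = 37467529399/1205386297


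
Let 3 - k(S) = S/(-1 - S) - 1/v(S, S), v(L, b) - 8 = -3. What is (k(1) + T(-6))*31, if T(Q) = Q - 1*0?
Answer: -713/10 ≈ -71.300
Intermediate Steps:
v(L, b) = 5 (v(L, b) = 8 - 3 = 5)
T(Q) = Q (T(Q) = Q + 0 = Q)
k(S) = 16/5 - S/(-1 - S) (k(S) = 3 - (S/(-1 - S) - 1/5) = 3 - (S/(-1 - S) - 1*⅕) = 3 - (S/(-1 - S) - ⅕) = 3 - (-⅕ + S/(-1 - S)) = 3 + (⅕ - S/(-1 - S)) = 16/5 - S/(-1 - S))
(k(1) + T(-6))*31 = ((16 + 21*1)/(5*(1 + 1)) - 6)*31 = ((⅕)*(16 + 21)/2 - 6)*31 = ((⅕)*(½)*37 - 6)*31 = (37/10 - 6)*31 = -23/10*31 = -713/10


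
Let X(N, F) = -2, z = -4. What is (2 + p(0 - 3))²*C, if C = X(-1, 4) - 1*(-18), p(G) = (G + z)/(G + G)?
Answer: 1444/9 ≈ 160.44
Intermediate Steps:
p(G) = (-4 + G)/(2*G) (p(G) = (G - 4)/(G + G) = (-4 + G)/((2*G)) = (-4 + G)*(1/(2*G)) = (-4 + G)/(2*G))
C = 16 (C = -2 - 1*(-18) = -2 + 18 = 16)
(2 + p(0 - 3))²*C = (2 + (-4 + (0 - 3))/(2*(0 - 3)))²*16 = (2 + (½)*(-4 - 3)/(-3))²*16 = (2 + (½)*(-⅓)*(-7))²*16 = (2 + 7/6)²*16 = (19/6)²*16 = (361/36)*16 = 1444/9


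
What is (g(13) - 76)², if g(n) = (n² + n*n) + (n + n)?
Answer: 82944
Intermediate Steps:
g(n) = 2*n + 2*n² (g(n) = (n² + n²) + 2*n = 2*n² + 2*n = 2*n + 2*n²)
(g(13) - 76)² = (2*13*(1 + 13) - 76)² = (2*13*14 - 76)² = (364 - 76)² = 288² = 82944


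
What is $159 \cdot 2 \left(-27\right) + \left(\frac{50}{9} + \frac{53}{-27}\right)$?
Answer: $- \frac{231725}{27} \approx -8582.4$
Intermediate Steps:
$159 \cdot 2 \left(-27\right) + \left(\frac{50}{9} + \frac{53}{-27}\right) = 159 \left(-54\right) + \left(50 \cdot \frac{1}{9} + 53 \left(- \frac{1}{27}\right)\right) = -8586 + \left(\frac{50}{9} - \frac{53}{27}\right) = -8586 + \frac{97}{27} = - \frac{231725}{27}$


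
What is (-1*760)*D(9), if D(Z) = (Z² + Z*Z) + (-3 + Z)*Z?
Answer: -164160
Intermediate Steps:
D(Z) = 2*Z² + Z*(-3 + Z) (D(Z) = (Z² + Z²) + Z*(-3 + Z) = 2*Z² + Z*(-3 + Z))
(-1*760)*D(9) = (-1*760)*(3*9*(-1 + 9)) = -2280*9*8 = -760*216 = -164160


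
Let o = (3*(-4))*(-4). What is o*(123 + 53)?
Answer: 8448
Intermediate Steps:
o = 48 (o = -12*(-4) = 48)
o*(123 + 53) = 48*(123 + 53) = 48*176 = 8448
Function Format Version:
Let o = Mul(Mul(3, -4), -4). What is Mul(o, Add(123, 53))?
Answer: 8448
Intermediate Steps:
o = 48 (o = Mul(-12, -4) = 48)
Mul(o, Add(123, 53)) = Mul(48, Add(123, 53)) = Mul(48, 176) = 8448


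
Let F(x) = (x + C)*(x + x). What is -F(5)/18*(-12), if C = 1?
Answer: 40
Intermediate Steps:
F(x) = 2*x*(1 + x) (F(x) = (x + 1)*(x + x) = (1 + x)*(2*x) = 2*x*(1 + x))
-F(5)/18*(-12) = -2*5*(1 + 5)/18*(-12) = -2*5*6/18*(-12) = -60/18*(-12) = -1*10/3*(-12) = -10/3*(-12) = 40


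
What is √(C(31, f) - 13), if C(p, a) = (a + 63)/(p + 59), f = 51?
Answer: 4*I*√165/15 ≈ 3.4254*I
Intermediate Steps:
C(p, a) = (63 + a)/(59 + p)
√(C(31, f) - 13) = √((63 + 51)/(59 + 31) - 13) = √(114/90 - 13) = √((1/90)*114 - 13) = √(19/15 - 13) = √(-176/15) = 4*I*√165/15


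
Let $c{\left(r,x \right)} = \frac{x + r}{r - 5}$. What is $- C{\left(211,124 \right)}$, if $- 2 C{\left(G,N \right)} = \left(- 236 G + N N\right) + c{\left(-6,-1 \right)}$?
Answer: $- \frac{378613}{22} \approx -17210.0$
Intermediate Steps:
$c{\left(r,x \right)} = \frac{r + x}{-5 + r}$
$C{\left(G,N \right)} = - \frac{7}{22} + 118 G - \frac{N^{2}}{2}$ ($C{\left(G,N \right)} = - \frac{\left(- 236 G + N N\right) + \frac{-6 - 1}{-5 - 6}}{2} = - \frac{\left(- 236 G + N^{2}\right) + \frac{1}{-11} \left(-7\right)}{2} = - \frac{\left(N^{2} - 236 G\right) - - \frac{7}{11}}{2} = - \frac{\left(N^{2} - 236 G\right) + \frac{7}{11}}{2} = - \frac{\frac{7}{11} + N^{2} - 236 G}{2} = - \frac{7}{22} + 118 G - \frac{N^{2}}{2}$)
$- C{\left(211,124 \right)} = - (- \frac{7}{22} + 118 \cdot 211 - \frac{124^{2}}{2}) = - (- \frac{7}{22} + 24898 - 7688) = \left(-1\right) \frac{378613}{22} = - \frac{378613}{22}$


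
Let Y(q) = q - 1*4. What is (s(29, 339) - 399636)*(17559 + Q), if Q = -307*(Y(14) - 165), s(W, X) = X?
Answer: -26011803768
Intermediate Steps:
Y(q) = -4 + q (Y(q) = q - 4 = -4 + q)
Q = 47585 (Q = -307*((-4 + 14) - 165) = -307*(10 - 165) = -307*(-155) = 47585)
(s(29, 339) - 399636)*(17559 + Q) = (339 - 399636)*(17559 + 47585) = -399297*65144 = -26011803768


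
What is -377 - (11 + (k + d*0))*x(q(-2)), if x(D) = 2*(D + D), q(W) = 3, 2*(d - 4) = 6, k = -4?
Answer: -461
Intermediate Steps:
d = 7 (d = 4 + (1/2)*6 = 4 + 3 = 7)
x(D) = 4*D (x(D) = 2*(2*D) = 4*D)
-377 - (11 + (k + d*0))*x(q(-2)) = -377 - (11 + (-4 + 7*0))*4*3 = -377 - (11 + (-4 + 0))*12 = -377 - (11 - 4)*12 = -377 - 7*12 = -377 - 1*84 = -377 - 84 = -461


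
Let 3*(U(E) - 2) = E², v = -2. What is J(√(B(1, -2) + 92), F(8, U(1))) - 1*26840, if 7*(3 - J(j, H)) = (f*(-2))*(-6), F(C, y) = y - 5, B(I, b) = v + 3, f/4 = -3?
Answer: -187715/7 ≈ -26816.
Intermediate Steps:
f = -12 (f = 4*(-3) = -12)
B(I, b) = 1 (B(I, b) = -2 + 3 = 1)
U(E) = 2 + E²/3
F(C, y) = -5 + y
J(j, H) = 165/7 (J(j, H) = 3 - (-12*(-2))*(-6)/7 = 3 - 24*(-6)/7 = 3 - ⅐*(-144) = 3 + 144/7 = 165/7)
J(√(B(1, -2) + 92), F(8, U(1))) - 1*26840 = 165/7 - 1*26840 = 165/7 - 26840 = -187715/7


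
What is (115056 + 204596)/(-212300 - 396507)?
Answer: -319652/608807 ≈ -0.52505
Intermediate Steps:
(115056 + 204596)/(-212300 - 396507) = 319652/(-608807) = 319652*(-1/608807) = -319652/608807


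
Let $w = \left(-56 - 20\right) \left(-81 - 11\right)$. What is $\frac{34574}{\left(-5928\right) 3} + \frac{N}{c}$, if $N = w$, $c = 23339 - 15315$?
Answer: $- \frac{9567253}{8918676} \approx -1.0727$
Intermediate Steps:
$c = 8024$ ($c = 23339 - 15315 = 8024$)
$w = 6992$ ($w = \left(-76\right) \left(-92\right) = 6992$)
$N = 6992$
$\frac{34574}{\left(-5928\right) 3} + \frac{N}{c} = \frac{34574}{\left(-5928\right) 3} + \frac{6992}{8024} = \frac{34574}{-17784} + 6992 \cdot \frac{1}{8024} = 34574 \left(- \frac{1}{17784}\right) + \frac{874}{1003} = - \frac{17287}{8892} + \frac{874}{1003} = - \frac{9567253}{8918676}$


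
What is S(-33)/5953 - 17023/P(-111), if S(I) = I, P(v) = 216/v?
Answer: 3749500627/428616 ≈ 8747.9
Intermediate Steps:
S(-33)/5953 - 17023/P(-111) = -33/5953 - 17023/(216/(-111)) = -33*1/5953 - 17023/(216*(-1/111)) = -33/5953 - 17023/(-72/37) = -33/5953 - 17023*(-37/72) = -33/5953 + 629851/72 = 3749500627/428616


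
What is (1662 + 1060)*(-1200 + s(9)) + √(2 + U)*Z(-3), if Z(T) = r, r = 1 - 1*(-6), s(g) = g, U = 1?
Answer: -3241902 + 7*√3 ≈ -3.2419e+6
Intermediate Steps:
r = 7 (r = 1 + 6 = 7)
Z(T) = 7
(1662 + 1060)*(-1200 + s(9)) + √(2 + U)*Z(-3) = (1662 + 1060)*(-1200 + 9) + √(2 + 1)*7 = 2722*(-1191) + √3*7 = -3241902 + 7*√3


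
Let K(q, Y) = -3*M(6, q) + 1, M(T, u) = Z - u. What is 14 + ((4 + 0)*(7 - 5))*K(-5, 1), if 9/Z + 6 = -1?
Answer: -470/7 ≈ -67.143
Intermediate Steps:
Z = -9/7 (Z = 9/(-6 - 1) = 9/(-7) = 9*(-⅐) = -9/7 ≈ -1.2857)
M(T, u) = -9/7 - u
K(q, Y) = 34/7 + 3*q (K(q, Y) = -3*(-9/7 - q) + 1 = (27/7 + 3*q) + 1 = 34/7 + 3*q)
14 + ((4 + 0)*(7 - 5))*K(-5, 1) = 14 + ((4 + 0)*(7 - 5))*(34/7 + 3*(-5)) = 14 + (4*2)*(34/7 - 15) = 14 + 8*(-71/7) = 14 - 568/7 = -470/7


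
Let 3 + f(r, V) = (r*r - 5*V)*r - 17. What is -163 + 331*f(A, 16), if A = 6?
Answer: -94167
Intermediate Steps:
f(r, V) = -20 + r*(r² - 5*V) (f(r, V) = -3 + ((r*r - 5*V)*r - 17) = -3 + ((r² - 5*V)*r - 17) = -3 + (r*(r² - 5*V) - 17) = -3 + (-17 + r*(r² - 5*V)) = -20 + r*(r² - 5*V))
-163 + 331*f(A, 16) = -163 + 331*(-20 + 6³ - 5*16*6) = -163 + 331*(-20 + 216 - 480) = -163 + 331*(-284) = -163 - 94004 = -94167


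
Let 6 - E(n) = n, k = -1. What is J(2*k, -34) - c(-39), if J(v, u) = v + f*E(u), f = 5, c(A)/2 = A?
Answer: 276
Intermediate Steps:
E(n) = 6 - n
c(A) = 2*A
J(v, u) = 30 + v - 5*u (J(v, u) = v + 5*(6 - u) = v + (30 - 5*u) = 30 + v - 5*u)
J(2*k, -34) - c(-39) = (30 + 2*(-1) - 5*(-34)) - 2*(-39) = (30 - 2 + 170) - 1*(-78) = 198 + 78 = 276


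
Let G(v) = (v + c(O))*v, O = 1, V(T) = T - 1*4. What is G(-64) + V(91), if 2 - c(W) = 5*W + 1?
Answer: 4439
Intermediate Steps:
V(T) = -4 + T (V(T) = T - 4 = -4 + T)
c(W) = 1 - 5*W (c(W) = 2 - (5*W + 1) = 2 - (1 + 5*W) = 2 + (-1 - 5*W) = 1 - 5*W)
G(v) = v*(-4 + v) (G(v) = (v + (1 - 5*1))*v = (v + (1 - 5))*v = (v - 4)*v = (-4 + v)*v = v*(-4 + v))
G(-64) + V(91) = -64*(-4 - 64) + (-4 + 91) = -64*(-68) + 87 = 4352 + 87 = 4439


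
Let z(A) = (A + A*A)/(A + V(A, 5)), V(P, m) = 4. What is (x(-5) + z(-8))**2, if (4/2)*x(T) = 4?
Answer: 144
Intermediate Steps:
x(T) = 2 (x(T) = (1/2)*4 = 2)
z(A) = (A + A**2)/(4 + A) (z(A) = (A + A*A)/(A + 4) = (A + A**2)/(4 + A))
(x(-5) + z(-8))**2 = (2 - 8*(1 - 8)/(4 - 8))**2 = (2 - 8*(-7)/(-4))**2 = (2 - 8*(-1/4)*(-7))**2 = (2 - 14)**2 = (-12)**2 = 144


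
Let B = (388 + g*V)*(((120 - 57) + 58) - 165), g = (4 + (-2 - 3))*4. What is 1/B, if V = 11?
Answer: -1/15136 ≈ -6.6068e-5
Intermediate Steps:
g = -4 (g = (4 - 5)*4 = -1*4 = -4)
B = -15136 (B = (388 - 4*11)*(((120 - 57) + 58) - 165) = (388 - 44)*((63 + 58) - 165) = 344*(121 - 165) = 344*(-44) = -15136)
1/B = 1/(-15136) = -1/15136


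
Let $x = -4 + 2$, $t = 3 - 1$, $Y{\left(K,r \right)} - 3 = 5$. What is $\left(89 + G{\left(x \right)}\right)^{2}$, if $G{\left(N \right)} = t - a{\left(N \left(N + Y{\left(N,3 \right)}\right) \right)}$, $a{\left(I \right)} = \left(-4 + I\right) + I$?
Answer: $14161$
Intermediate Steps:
$Y{\left(K,r \right)} = 8$ ($Y{\left(K,r \right)} = 3 + 5 = 8$)
$a{\left(I \right)} = -4 + 2 I$
$t = 2$
$x = -2$
$G{\left(N \right)} = 6 - 2 N \left(8 + N\right)$ ($G{\left(N \right)} = 2 - \left(-4 + 2 N \left(N + 8\right)\right) = 2 - \left(-4 + 2 N \left(8 + N\right)\right) = 6 - 2 N \left(8 + N\right)$)
$\left(89 + G{\left(x \right)}\right)^{2} = \left(89 - \left(-6 - 4 \left(8 - 2\right)\right)\right)^{2} = \left(89 - \left(-6 - 24\right)\right)^{2} = \left(89 + \left(6 + 24\right)\right)^{2} = \left(89 + 30\right)^{2} = 119^{2} = 14161$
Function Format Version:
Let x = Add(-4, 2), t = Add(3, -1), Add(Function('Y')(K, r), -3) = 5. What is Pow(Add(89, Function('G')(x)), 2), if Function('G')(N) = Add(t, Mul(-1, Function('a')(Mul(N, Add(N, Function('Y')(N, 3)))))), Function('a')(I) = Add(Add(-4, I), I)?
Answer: 14161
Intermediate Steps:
Function('Y')(K, r) = 8 (Function('Y')(K, r) = Add(3, 5) = 8)
Function('a')(I) = Add(-4, Mul(2, I))
t = 2
x = -2
Function('G')(N) = Add(6, Mul(-2, N, Add(8, N))) (Function('G')(N) = Add(2, Mul(-1, Add(-4, Mul(2, Mul(N, Add(N, 8)))))) = Add(2, Mul(-1, Add(-4, Mul(2, Mul(N, Add(8, N)))))) = Add(2, Mul(-1, Add(-4, Mul(2, N, Add(8, N))))) = Add(2, Add(4, Mul(-2, N, Add(8, N)))) = Add(6, Mul(-2, N, Add(8, N))))
Pow(Add(89, Function('G')(x)), 2) = Pow(Add(89, Add(6, Mul(-2, -2, Add(8, -2)))), 2) = Pow(Add(89, Add(6, Mul(-2, -2, 6))), 2) = Pow(Add(89, Add(6, 24)), 2) = Pow(Add(89, 30), 2) = Pow(119, 2) = 14161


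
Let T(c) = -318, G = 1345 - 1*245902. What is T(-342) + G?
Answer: -244875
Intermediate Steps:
G = -244557 (G = 1345 - 245902 = -244557)
T(-342) + G = -318 - 244557 = -244875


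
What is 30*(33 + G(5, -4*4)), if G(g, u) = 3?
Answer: 1080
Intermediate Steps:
30*(33 + G(5, -4*4)) = 30*(33 + 3) = 30*36 = 1080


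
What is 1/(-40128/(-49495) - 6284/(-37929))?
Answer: 98805045/96475868 ≈ 1.0241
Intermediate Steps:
1/(-40128/(-49495) - 6284/(-37929)) = 1/(-40128*(-1/49495) - 6284*(-1/37929)) = 1/(2112/2605 + 6284/37929) = 1/(96475868/98805045) = 98805045/96475868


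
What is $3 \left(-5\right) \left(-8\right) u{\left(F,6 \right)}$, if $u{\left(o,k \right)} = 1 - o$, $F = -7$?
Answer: $960$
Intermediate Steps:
$3 \left(-5\right) \left(-8\right) u{\left(F,6 \right)} = 3 \left(-5\right) \left(-8\right) \left(1 - -7\right) = \left(-15\right) \left(-8\right) \left(1 + 7\right) = 120 \cdot 8 = 960$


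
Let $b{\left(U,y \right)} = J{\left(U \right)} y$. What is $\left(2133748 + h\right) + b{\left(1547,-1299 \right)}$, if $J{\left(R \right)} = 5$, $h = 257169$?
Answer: $2384422$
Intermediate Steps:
$b{\left(U,y \right)} = 5 y$
$\left(2133748 + h\right) + b{\left(1547,-1299 \right)} = \left(2133748 + 257169\right) + 5 \left(-1299\right) = 2390917 - 6495 = 2384422$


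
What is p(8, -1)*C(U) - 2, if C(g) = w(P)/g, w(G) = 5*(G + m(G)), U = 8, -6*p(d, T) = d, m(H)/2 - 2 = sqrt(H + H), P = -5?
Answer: -7/6 - 5*I*sqrt(10)/3 ≈ -1.1667 - 5.2705*I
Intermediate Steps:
m(H) = 4 + 2*sqrt(2)*sqrt(H) (m(H) = 4 + 2*sqrt(H + H) = 4 + 2*sqrt(2*H) = 4 + 2*(sqrt(2)*sqrt(H)) = 4 + 2*sqrt(2)*sqrt(H))
p(d, T) = -d/6
w(G) = 20 + 5*G + 10*sqrt(2)*sqrt(G) (w(G) = 5*(G + (4 + 2*sqrt(2)*sqrt(G))) = 5*(4 + G + 2*sqrt(2)*sqrt(G)) = 20 + 5*G + 10*sqrt(2)*sqrt(G))
C(g) = (-5 + 10*I*sqrt(10))/g (C(g) = (20 + 5*(-5) + 10*sqrt(2)*sqrt(-5))/g = (20 - 25 + 10*sqrt(2)*(I*sqrt(5)))/g = (20 - 25 + 10*I*sqrt(10))/g = (-5 + 10*I*sqrt(10))/g)
p(8, -1)*C(U) - 2 = (-1/6*8)*(5*(-1 + 2*I*sqrt(10))/8) - 2 = -20*(-1 + 2*I*sqrt(10))/(3*8) - 2 = -4*(-5/8 + 5*I*sqrt(10)/4)/3 - 2 = (5/6 - 5*I*sqrt(10)/3) - 2 = -7/6 - 5*I*sqrt(10)/3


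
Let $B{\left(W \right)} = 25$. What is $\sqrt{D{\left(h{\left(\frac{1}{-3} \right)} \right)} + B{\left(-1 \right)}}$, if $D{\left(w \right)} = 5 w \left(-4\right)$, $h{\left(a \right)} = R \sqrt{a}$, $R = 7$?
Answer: $\frac{\sqrt{225 - 420 i \sqrt{3}}}{3} \approx 7.4029 - 5.4593 i$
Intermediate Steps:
$h{\left(a \right)} = 7 \sqrt{a}$
$D{\left(w \right)} = - 20 w$
$\sqrt{D{\left(h{\left(\frac{1}{-3} \right)} \right)} + B{\left(-1 \right)}} = \sqrt{- 20 \cdot 7 \sqrt{\frac{1}{-3}} + 25} = \sqrt{- 20 \cdot 7 \sqrt{- \frac{1}{3}} + 25} = \sqrt{- 20 \cdot 7 \frac{i \sqrt{3}}{3} + 25} = \sqrt{- 20 \frac{7 i \sqrt{3}}{3} + 25} = \sqrt{- \frac{140 i \sqrt{3}}{3} + 25} = \sqrt{25 - \frac{140 i \sqrt{3}}{3}}$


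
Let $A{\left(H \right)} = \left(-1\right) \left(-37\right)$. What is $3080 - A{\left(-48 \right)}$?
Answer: $3043$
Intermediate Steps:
$A{\left(H \right)} = 37$
$3080 - A{\left(-48 \right)} = 3080 - 37 = 3043$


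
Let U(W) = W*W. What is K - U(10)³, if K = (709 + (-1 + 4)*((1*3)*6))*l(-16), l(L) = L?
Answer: -1012208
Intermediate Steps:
U(W) = W²
K = -12208 (K = (709 + (-1 + 4)*((1*3)*6))*(-16) = (709 + 3*(3*6))*(-16) = (709 + 3*18)*(-16) = (709 + 54)*(-16) = 763*(-16) = -12208)
K - U(10)³ = -12208 - (10²)³ = -12208 - 1*100³ = -12208 - 1*1000000 = -12208 - 1000000 = -1012208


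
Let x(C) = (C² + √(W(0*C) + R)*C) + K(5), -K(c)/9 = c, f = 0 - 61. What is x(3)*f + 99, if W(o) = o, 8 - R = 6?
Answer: 2295 - 183*√2 ≈ 2036.2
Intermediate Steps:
f = -61
K(c) = -9*c
R = 2 (R = 8 - 1*6 = 8 - 6 = 2)
x(C) = -45 + C² + C*√2 (x(C) = (C² + √(0*C + 2)*C) - 9*5 = (C² + √(0 + 2)*C) - 45 = (C² + √2*C) - 45 = (C² + C*√2) - 45 = -45 + C² + C*√2)
x(3)*f + 99 = (-45 + 3² + 3*√2)*(-61) + 99 = (-45 + 9 + 3*√2)*(-61) + 99 = (-36 + 3*√2)*(-61) + 99 = (2196 - 183*√2) + 99 = 2295 - 183*√2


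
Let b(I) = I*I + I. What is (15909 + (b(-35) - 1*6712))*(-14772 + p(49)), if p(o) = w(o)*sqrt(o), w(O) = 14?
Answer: -152418838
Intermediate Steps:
b(I) = I + I**2 (b(I) = I**2 + I = I + I**2)
p(o) = 14*sqrt(o)
(15909 + (b(-35) - 1*6712))*(-14772 + p(49)) = (15909 + (-35*(1 - 35) - 1*6712))*(-14772 + 14*sqrt(49)) = (15909 + (-35*(-34) - 6712))*(-14772 + 14*7) = (15909 + (1190 - 6712))*(-14772 + 98) = (15909 - 5522)*(-14674) = 10387*(-14674) = -152418838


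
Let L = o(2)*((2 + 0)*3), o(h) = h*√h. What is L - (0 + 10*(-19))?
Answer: 190 + 12*√2 ≈ 206.97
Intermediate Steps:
o(h) = h^(3/2)
L = 12*√2 (L = 2^(3/2)*((2 + 0)*3) = (2*√2)*(2*3) = (2*√2)*6 = 12*√2 ≈ 16.971)
L - (0 + 10*(-19)) = 12*√2 - (0 + 10*(-19)) = 12*√2 - (0 - 190) = 12*√2 - 1*(-190) = 12*√2 + 190 = 190 + 12*√2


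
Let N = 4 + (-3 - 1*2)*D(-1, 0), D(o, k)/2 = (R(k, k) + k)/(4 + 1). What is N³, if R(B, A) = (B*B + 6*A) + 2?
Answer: 0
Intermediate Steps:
R(B, A) = 2 + B² + 6*A (R(B, A) = (B² + 6*A) + 2 = 2 + B² + 6*A)
D(o, k) = ⅘ + 2*k²/5 + 14*k/5 (D(o, k) = 2*(((2 + k² + 6*k) + k)/(4 + 1)) = 2*((2 + k² + 7*k)/5) = 2*((2 + k² + 7*k)*(⅕)) = 2*(⅖ + k²/5 + 7*k/5) = ⅘ + 2*k²/5 + 14*k/5)
N = 0 (N = 4 + (-3 - 1*2)*(⅘ + (⅖)*0² + (14/5)*0) = 4 + (-3 - 2)*(⅘ + (⅖)*0 + 0) = 4 - 5*(⅘ + 0 + 0) = 4 - 5*⅘ = 4 - 4 = 0)
N³ = 0³ = 0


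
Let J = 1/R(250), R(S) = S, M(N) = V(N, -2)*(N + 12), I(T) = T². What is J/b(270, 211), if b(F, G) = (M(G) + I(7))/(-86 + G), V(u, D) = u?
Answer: 1/94204 ≈ 1.0615e-5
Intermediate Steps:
M(N) = N*(12 + N) (M(N) = N*(N + 12) = N*(12 + N))
b(F, G) = (49 + G*(12 + G))/(-86 + G) (b(F, G) = (G*(12 + G) + 7²)/(-86 + G) = (G*(12 + G) + 49)/(-86 + G) = (49 + G*(12 + G))/(-86 + G))
J = 1/250 ≈ 0.0040000
J/b(270, 211) = 1/(250*(((49 + 211*(12 + 211))/(-86 + 211)))) = 1/(250*(((49 + 211*223)/125))) = 1/(250*(((49 + 47053)/125))) = 1/(250*(((1/125)*47102))) = 1/(250*(47102/125)) = (1/250)*(125/47102) = 1/94204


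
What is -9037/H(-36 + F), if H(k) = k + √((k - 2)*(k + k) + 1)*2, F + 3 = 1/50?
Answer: -880655650/28159407 - 903700*√7989502/28159407 ≈ -121.99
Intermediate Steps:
F = -149/50 (F = -3 + 1/50 = -149/50 ≈ -2.9800)
H(k) = k + 2*√(1 + 2*k*(-2 + k)) (H(k) = k + √((-2 + k)*(2*k) + 1)*2 = k + √(2*k*(-2 + k) + 1)*2 = k + √(1 + 2*k*(-2 + k))*2 = k + 2*√(1 + 2*k*(-2 + k)))
-9037/H(-36 + F) = -9037/((-36 - 149/50) + 2*√(1 - 4*(-36 - 149/50) + 2*(-36 - 149/50)²)) = -9037/(-1949/50 + 2*√(1 - 4*(-1949/50) + 2*(-1949/50)²)) = -9037/(-1949/50 + 2*√(1 + 3898/25 + 2*(3798601/2500))) = -9037/(-1949/50 + 2*√(1 + 3898/25 + 3798601/1250)) = -9037/(-1949/50 + 2*√(3994751/1250)) = -9037/(-1949/50 + 2*(√7989502/50)) = -9037/(-1949/50 + √7989502/25)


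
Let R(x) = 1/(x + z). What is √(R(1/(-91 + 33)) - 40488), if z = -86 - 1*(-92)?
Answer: I*√4875099466/347 ≈ 201.22*I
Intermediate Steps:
z = 6 (z = -86 + 92 = 6)
R(x) = 1/(6 + x) (R(x) = 1/(x + 6) = 1/(6 + x))
√(R(1/(-91 + 33)) - 40488) = √(1/(6 + 1/(-91 + 33)) - 40488) = √(1/(6 + 1/(-58)) - 40488) = √(1/(6 - 1/58) - 40488) = √(1/(347/58) - 40488) = √(58/347 - 40488) = √(-14049278/347) = I*√4875099466/347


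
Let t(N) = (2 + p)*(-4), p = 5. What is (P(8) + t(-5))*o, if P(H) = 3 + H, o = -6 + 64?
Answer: -986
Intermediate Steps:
t(N) = -28 (t(N) = (2 + 5)*(-4) = 7*(-4) = -28)
o = 58
(P(8) + t(-5))*o = ((3 + 8) - 28)*58 = (11 - 28)*58 = -17*58 = -986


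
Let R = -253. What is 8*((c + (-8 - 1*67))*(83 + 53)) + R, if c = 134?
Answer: 63939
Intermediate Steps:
8*((c + (-8 - 1*67))*(83 + 53)) + R = 8*((134 + (-8 - 1*67))*(83 + 53)) - 253 = 8*((134 + (-8 - 67))*136) - 253 = 8*((134 - 75)*136) - 253 = 8*(59*136) - 253 = 8*8024 - 253 = 64192 - 253 = 63939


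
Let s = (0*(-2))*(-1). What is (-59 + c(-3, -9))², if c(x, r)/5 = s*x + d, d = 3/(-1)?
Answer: 5476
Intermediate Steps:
s = 0 (s = 0*(-1) = 0)
d = -3 (d = 3*(-1) = -3)
c(x, r) = -15 (c(x, r) = 5*(0*x - 3) = 5*(0 - 3) = 5*(-3) = -15)
(-59 + c(-3, -9))² = (-59 - 15)² = (-74)² = 5476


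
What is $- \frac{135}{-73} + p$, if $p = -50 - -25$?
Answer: $- \frac{1690}{73} \approx -23.151$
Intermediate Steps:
$p = -25$ ($p = -50 + 25 = -25$)
$- \frac{135}{-73} + p = - \frac{135}{-73} - 25 = \left(-135\right) \left(- \frac{1}{73}\right) - 25 = \frac{135}{73} - 25 = - \frac{1690}{73}$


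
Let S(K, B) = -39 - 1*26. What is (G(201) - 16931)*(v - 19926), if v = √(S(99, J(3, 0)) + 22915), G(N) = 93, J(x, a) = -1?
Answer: 335513988 - 84190*√914 ≈ 3.3297e+8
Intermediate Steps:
S(K, B) = -65 (S(K, B) = -39 - 26 = -65)
v = 5*√914 (v = √(-65 + 22915) = √22850 = 5*√914 ≈ 151.16)
(G(201) - 16931)*(v - 19926) = (93 - 16931)*(5*√914 - 19926) = -16838*(-19926 + 5*√914) = 335513988 - 84190*√914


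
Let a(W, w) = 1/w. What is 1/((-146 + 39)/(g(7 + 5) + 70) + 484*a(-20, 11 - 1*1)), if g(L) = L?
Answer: 410/19309 ≈ 0.021234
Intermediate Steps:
1/((-146 + 39)/(g(7 + 5) + 70) + 484*a(-20, 11 - 1*1)) = 1/((-146 + 39)/((7 + 5) + 70) + 484/(11 - 1*1)) = 1/(-107/(12 + 70) + 484/(11 - 1)) = 1/(-107/82 + 484/10) = 1/(-107*1/82 + 484*(⅒)) = 1/(-107/82 + 242/5) = 1/(19309/410) = 410/19309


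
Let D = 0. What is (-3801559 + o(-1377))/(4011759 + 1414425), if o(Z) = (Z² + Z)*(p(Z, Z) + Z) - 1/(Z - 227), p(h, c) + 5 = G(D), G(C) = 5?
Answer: -4191051601051/8703599136 ≈ -481.53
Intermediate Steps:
p(h, c) = 0 (p(h, c) = -5 + 5 = 0)
o(Z) = -1/(-227 + Z) + Z*(Z + Z²) (o(Z) = (Z² + Z)*(0 + Z) - 1/(Z - 227) = (Z + Z²)*Z - 1/(-227 + Z) = Z*(Z + Z²) - 1/(-227 + Z) = -1/(-227 + Z) + Z*(Z + Z²))
(-3801559 + o(-1377))/(4011759 + 1414425) = (-3801559 + (-1 + (-1377)⁴ - 227*(-1377)² - 226*(-1377)³)/(-227 - 1377))/(4011759 + 1414425) = (-3801559 + (-1 + 3595305184641 - 227*1896129 - 226*(-2610969633))/(-1604))/5426184 = (-3801559 - (-1 + 3595305184641 - 430421283 + 590079137058)/1604)*(1/5426184) = (-3801559 - 1/1604*4184953900415)*(1/5426184) = (-3801559 - 4184953900415/1604)*(1/5426184) = -4191051601051/1604*1/5426184 = -4191051601051/8703599136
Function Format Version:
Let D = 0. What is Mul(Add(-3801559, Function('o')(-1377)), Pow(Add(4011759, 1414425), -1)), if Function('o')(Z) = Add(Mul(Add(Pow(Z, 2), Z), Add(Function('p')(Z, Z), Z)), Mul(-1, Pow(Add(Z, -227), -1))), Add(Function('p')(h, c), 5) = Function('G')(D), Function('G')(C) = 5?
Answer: Rational(-4191051601051, 8703599136) ≈ -481.53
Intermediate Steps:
Function('p')(h, c) = 0 (Function('p')(h, c) = Add(-5, 5) = 0)
Function('o')(Z) = Add(Mul(-1, Pow(Add(-227, Z), -1)), Mul(Z, Add(Z, Pow(Z, 2)))) (Function('o')(Z) = Add(Mul(Add(Pow(Z, 2), Z), Add(0, Z)), Mul(-1, Pow(Add(Z, -227), -1))) = Add(Mul(Add(Z, Pow(Z, 2)), Z), Mul(-1, Pow(Add(-227, Z), -1))) = Add(Mul(Z, Add(Z, Pow(Z, 2))), Mul(-1, Pow(Add(-227, Z), -1))) = Add(Mul(-1, Pow(Add(-227, Z), -1)), Mul(Z, Add(Z, Pow(Z, 2)))))
Mul(Add(-3801559, Function('o')(-1377)), Pow(Add(4011759, 1414425), -1)) = Mul(Add(-3801559, Mul(Pow(Add(-227, -1377), -1), Add(-1, Pow(-1377, 4), Mul(-227, Pow(-1377, 2)), Mul(-226, Pow(-1377, 3))))), Pow(Add(4011759, 1414425), -1)) = Mul(Add(-3801559, Mul(Pow(-1604, -1), Add(-1, 3595305184641, Mul(-227, 1896129), Mul(-226, -2610969633)))), Pow(5426184, -1)) = Mul(Add(-3801559, Mul(Rational(-1, 1604), Add(-1, 3595305184641, -430421283, 590079137058))), Rational(1, 5426184)) = Mul(Add(-3801559, Mul(Rational(-1, 1604), 4184953900415)), Rational(1, 5426184)) = Mul(Add(-3801559, Rational(-4184953900415, 1604)), Rational(1, 5426184)) = Mul(Rational(-4191051601051, 1604), Rational(1, 5426184)) = Rational(-4191051601051, 8703599136)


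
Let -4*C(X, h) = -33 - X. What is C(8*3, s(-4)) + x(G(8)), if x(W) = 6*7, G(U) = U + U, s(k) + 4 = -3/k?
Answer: 225/4 ≈ 56.250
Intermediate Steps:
s(k) = -4 - 3/k
C(X, h) = 33/4 + X/4 (C(X, h) = -(-33 - X)/4 = 33/4 + X/4)
G(U) = 2*U
x(W) = 42
C(8*3, s(-4)) + x(G(8)) = (33/4 + (8*3)/4) + 42 = (33/4 + (¼)*24) + 42 = (33/4 + 6) + 42 = 57/4 + 42 = 225/4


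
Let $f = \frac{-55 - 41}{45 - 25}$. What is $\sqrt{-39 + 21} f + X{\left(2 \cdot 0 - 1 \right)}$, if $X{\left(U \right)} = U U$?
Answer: $1 - \frac{72 i \sqrt{2}}{5} \approx 1.0 - 20.365 i$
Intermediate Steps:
$X{\left(U \right)} = U^{2}$
$f = - \frac{24}{5}$ ($f = - \frac{96}{20} = \left(-96\right) \frac{1}{20} = - \frac{24}{5} \approx -4.8$)
$\sqrt{-39 + 21} f + X{\left(2 \cdot 0 - 1 \right)} = \sqrt{-39 + 21} \left(- \frac{24}{5}\right) + \left(2 \cdot 0 - 1\right)^{2} = \sqrt{-18} \left(- \frac{24}{5}\right) + \left(0 - 1\right)^{2} = 3 i \sqrt{2} \left(- \frac{24}{5}\right) + \left(-1\right)^{2} = - \frac{72 i \sqrt{2}}{5} + 1 = 1 - \frac{72 i \sqrt{2}}{5}$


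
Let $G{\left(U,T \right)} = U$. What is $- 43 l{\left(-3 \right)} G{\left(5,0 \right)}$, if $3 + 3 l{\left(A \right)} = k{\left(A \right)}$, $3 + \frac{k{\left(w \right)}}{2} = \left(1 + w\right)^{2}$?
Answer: $\frac{215}{3} \approx 71.667$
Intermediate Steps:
$k{\left(w \right)} = -6 + 2 \left(1 + w\right)^{2}$
$l{\left(A \right)} = -3 + \frac{2 \left(1 + A\right)^{2}}{3}$ ($l{\left(A \right)} = -1 + \frac{-6 + 2 \left(1 + A\right)^{2}}{3} = -1 + \left(-2 + \frac{2 \left(1 + A\right)^{2}}{3}\right) = -3 + \frac{2 \left(1 + A\right)^{2}}{3}$)
$- 43 l{\left(-3 \right)} G{\left(5,0 \right)} = - 43 \left(-3 + \frac{2 \left(1 - 3\right)^{2}}{3}\right) 5 = - 43 \left(-3 + \frac{2 \left(-2\right)^{2}}{3}\right) 5 = - 43 \left(-3 + \frac{2}{3} \cdot 4\right) 5 = - 43 \left(-3 + \frac{8}{3}\right) 5 = \left(-43\right) \left(- \frac{1}{3}\right) 5 = \frac{43}{3} \cdot 5 = \frac{215}{3}$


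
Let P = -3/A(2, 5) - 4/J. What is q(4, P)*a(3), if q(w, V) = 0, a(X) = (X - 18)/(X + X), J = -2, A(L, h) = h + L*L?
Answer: 0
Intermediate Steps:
A(L, h) = h + L²
a(X) = (-18 + X)/(2*X) (a(X) = (-18 + X)/((2*X)) = (-18 + X)*(1/(2*X)) = (-18 + X)/(2*X))
P = 5/3 (P = -3/(5 + 2²) - 4/(-2) = -3/(5 + 4) - 4*(-½) = -3/9 + 2 = -3*⅑ + 2 = -⅓ + 2 = 5/3 ≈ 1.6667)
q(4, P)*a(3) = 0*((½)*(-18 + 3)/3) = 0*((½)*(⅓)*(-15)) = 0*(-5/2) = 0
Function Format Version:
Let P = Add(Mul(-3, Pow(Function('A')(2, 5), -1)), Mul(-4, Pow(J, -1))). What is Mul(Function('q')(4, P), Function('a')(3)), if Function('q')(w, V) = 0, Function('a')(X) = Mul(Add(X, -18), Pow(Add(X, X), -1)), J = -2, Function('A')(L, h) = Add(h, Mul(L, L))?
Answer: 0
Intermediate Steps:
Function('A')(L, h) = Add(h, Pow(L, 2))
Function('a')(X) = Mul(Rational(1, 2), Pow(X, -1), Add(-18, X)) (Function('a')(X) = Mul(Add(-18, X), Pow(Mul(2, X), -1)) = Mul(Add(-18, X), Mul(Rational(1, 2), Pow(X, -1))) = Mul(Rational(1, 2), Pow(X, -1), Add(-18, X)))
P = Rational(5, 3) (P = Add(Mul(-3, Pow(Add(5, Pow(2, 2)), -1)), Mul(-4, Pow(-2, -1))) = Add(Mul(-3, Pow(Add(5, 4), -1)), Mul(-4, Rational(-1, 2))) = Add(Mul(-3, Pow(9, -1)), 2) = Add(Mul(-3, Rational(1, 9)), 2) = Add(Rational(-1, 3), 2) = Rational(5, 3) ≈ 1.6667)
Mul(Function('q')(4, P), Function('a')(3)) = Mul(0, Mul(Rational(1, 2), Pow(3, -1), Add(-18, 3))) = Mul(0, Mul(Rational(1, 2), Rational(1, 3), -15)) = Mul(0, Rational(-5, 2)) = 0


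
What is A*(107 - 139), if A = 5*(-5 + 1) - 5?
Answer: 800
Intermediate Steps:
A = -25 (A = 5*(-4) - 5 = -20 - 5 = -25)
A*(107 - 139) = -25*(107 - 139) = -25*(-32) = 800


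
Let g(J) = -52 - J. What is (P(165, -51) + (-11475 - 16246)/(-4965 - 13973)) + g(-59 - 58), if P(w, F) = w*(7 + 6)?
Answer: 41880701/18938 ≈ 2211.5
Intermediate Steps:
P(w, F) = 13*w (P(w, F) = w*13 = 13*w)
(P(165, -51) + (-11475 - 16246)/(-4965 - 13973)) + g(-59 - 58) = (13*165 + (-11475 - 16246)/(-4965 - 13973)) + (-52 - (-59 - 58)) = (2145 - 27721/(-18938)) + (-52 - 1*(-117)) = (2145 - 27721*(-1/18938)) + (-52 + 117) = (2145 + 27721/18938) + 65 = 40649731/18938 + 65 = 41880701/18938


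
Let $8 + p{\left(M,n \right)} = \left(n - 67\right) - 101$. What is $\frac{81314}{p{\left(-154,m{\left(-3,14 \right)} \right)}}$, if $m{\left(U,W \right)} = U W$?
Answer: $-373$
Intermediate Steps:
$p{\left(M,n \right)} = -176 + n$ ($p{\left(M,n \right)} = -8 + \left(\left(n - 67\right) - 101\right) = -8 + \left(\left(-67 + n\right) - 101\right) = -8 + \left(-168 + n\right) = -176 + n$)
$\frac{81314}{p{\left(-154,m{\left(-3,14 \right)} \right)}} = \frac{81314}{-176 - 42} = \frac{81314}{-218} = 81314 \left(- \frac{1}{218}\right) = -373$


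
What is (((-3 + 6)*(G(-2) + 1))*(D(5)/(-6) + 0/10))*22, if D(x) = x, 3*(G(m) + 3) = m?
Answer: 440/3 ≈ 146.67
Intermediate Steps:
G(m) = -3 + m/3
(((-3 + 6)*(G(-2) + 1))*(D(5)/(-6) + 0/10))*22 = (((-3 + 6)*((-3 + (⅓)*(-2)) + 1))*(5/(-6) + 0/10))*22 = ((3*((-3 - ⅔) + 1))*(5*(-⅙) + 0*(⅒)))*22 = ((3*(-11/3 + 1))*(-⅚ + 0))*22 = ((3*(-8/3))*(-⅚))*22 = -8*(-⅚)*22 = (20/3)*22 = 440/3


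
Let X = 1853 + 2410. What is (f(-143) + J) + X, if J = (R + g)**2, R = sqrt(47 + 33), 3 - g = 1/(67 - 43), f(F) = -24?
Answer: 2492785/576 + 71*sqrt(5)/3 ≈ 4380.7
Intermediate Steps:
g = 71/24 (g = 3 - 1/(67 - 43) = 3 - 1/24 = 71/24 ≈ 2.9583)
X = 4263
R = 4*sqrt(5) (R = sqrt(80) = 4*sqrt(5) ≈ 8.9443)
J = (71/24 + 4*sqrt(5))**2 (J = (4*sqrt(5) + 71/24)**2 = (71/24 + 4*sqrt(5))**2 ≈ 141.67)
(f(-143) + J) + X = (-24 + (51121/576 + 71*sqrt(5)/3)) + 4263 = (37297/576 + 71*sqrt(5)/3) + 4263 = 2492785/576 + 71*sqrt(5)/3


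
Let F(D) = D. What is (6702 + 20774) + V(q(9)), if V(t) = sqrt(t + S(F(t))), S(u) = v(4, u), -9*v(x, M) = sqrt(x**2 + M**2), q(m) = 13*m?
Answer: 27476 + sqrt(1053 - sqrt(13705))/3 ≈ 27486.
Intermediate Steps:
v(x, M) = -sqrt(M**2 + x**2)/9 (v(x, M) = -sqrt(x**2 + M**2)/9 = -sqrt(M**2 + x**2)/9)
S(u) = -sqrt(16 + u**2)/9 (S(u) = -sqrt(u**2 + 4**2)/9 = -sqrt(u**2 + 16)/9 = -sqrt(16 + u**2)/9)
V(t) = sqrt(t - sqrt(16 + t**2)/9)
(6702 + 20774) + V(q(9)) = (6702 + 20774) + sqrt(-sqrt(16 + (13*9)**2) + 9*(13*9))/3 = 27476 + sqrt(-sqrt(16 + 117**2) + 9*117)/3 = 27476 + sqrt(-sqrt(16 + 13689) + 1053)/3 = 27476 + sqrt(-sqrt(13705) + 1053)/3 = 27476 + sqrt(1053 - sqrt(13705))/3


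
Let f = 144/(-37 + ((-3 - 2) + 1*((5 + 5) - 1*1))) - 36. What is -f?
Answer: 444/11 ≈ 40.364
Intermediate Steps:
f = -444/11 (f = 144/(-37 + (-5 + 1*(10 - 1))) - 36 = 144/(-37 + (-5 + 1*9)) - 36 = 144/(-37 + (-5 + 9)) - 36 = 144/(-37 + 4) - 36 = 144/(-33) - 36 = -1/33*144 - 36 = -48/11 - 36 = -444/11 ≈ -40.364)
-f = -1*(-444/11) = 444/11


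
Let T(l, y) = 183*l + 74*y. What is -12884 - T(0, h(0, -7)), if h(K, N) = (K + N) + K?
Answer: -12366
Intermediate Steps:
h(K, N) = N + 2*K
T(l, y) = 74*y + 183*l
-12884 - T(0, h(0, -7)) = -12884 - (74*(-7 + 2*0) + 183*0) = -12884 - (74*(-7 + 0) + 0) = -12884 - (74*(-7) + 0) = -12884 - (-518 + 0) = -12884 - 1*(-518) = -12884 + 518 = -12366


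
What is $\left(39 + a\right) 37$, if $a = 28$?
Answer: $2479$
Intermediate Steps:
$\left(39 + a\right) 37 = \left(39 + 28\right) 37 = 67 \cdot 37 = 2479$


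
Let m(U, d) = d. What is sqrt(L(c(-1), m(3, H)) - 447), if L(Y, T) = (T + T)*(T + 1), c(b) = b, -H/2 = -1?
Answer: I*sqrt(435) ≈ 20.857*I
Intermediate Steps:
H = 2 (H = -2*(-1) = 2)
L(Y, T) = 2*T*(1 + T) (L(Y, T) = (2*T)*(1 + T) = 2*T*(1 + T))
sqrt(L(c(-1), m(3, H)) - 447) = sqrt(2*2*(1 + 2) - 447) = sqrt(2*2*3 - 447) = sqrt(12 - 447) = sqrt(-435) = I*sqrt(435)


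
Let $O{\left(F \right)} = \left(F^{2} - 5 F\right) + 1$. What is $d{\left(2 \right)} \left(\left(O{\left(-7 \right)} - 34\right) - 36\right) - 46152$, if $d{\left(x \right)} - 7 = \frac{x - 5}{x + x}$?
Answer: $- \frac{184233}{4} \approx -46058.0$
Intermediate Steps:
$d{\left(x \right)} = 7 + \frac{-5 + x}{2 x}$ ($d{\left(x \right)} = 7 + \frac{x - 5}{x + x} = 7 + \frac{-5 + x}{2 x}$)
$O{\left(F \right)} = 1 + F^{2} - 5 F$
$d{\left(2 \right)} \left(\left(O{\left(-7 \right)} - 34\right) - 36\right) - 46152 = \frac{5 \left(-1 + 3 \cdot 2\right)}{2 \cdot 2} \left(\left(\left(1 + \left(-7\right)^{2} - -35\right) - 34\right) - 36\right) - 46152 = \frac{5}{2} \cdot \frac{1}{2} \left(-1 + 6\right) \left(\left(\left(1 + 49 + 35\right) - 34\right) - 36\right) - 46152 = \frac{5}{2} \cdot \frac{1}{2} \cdot 5 \left(\left(85 - 34\right) - 36\right) - 46152 = \frac{25 \left(51 - 36\right)}{4} - 46152 = \frac{25}{4} \cdot 15 - 46152 = \frac{375}{4} - 46152 = - \frac{184233}{4}$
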